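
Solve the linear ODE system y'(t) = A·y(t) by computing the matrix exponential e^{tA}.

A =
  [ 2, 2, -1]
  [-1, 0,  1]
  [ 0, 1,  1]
e^{tA} =
  [-t^2*exp(t)/2 + t*exp(t) + exp(t), -t^2*exp(t)/2 + 2*t*exp(t), t^2*exp(t)/2 - t*exp(t)]
  [-t*exp(t), -t*exp(t) + exp(t), t*exp(t)]
  [-t^2*exp(t)/2, -t^2*exp(t)/2 + t*exp(t), t^2*exp(t)/2 + exp(t)]

Strategy: write A = P · J · P⁻¹ where J is a Jordan canonical form, so e^{tA} = P · e^{tJ} · P⁻¹, and e^{tJ} can be computed block-by-block.

A has Jordan form
J =
  [1, 1, 0]
  [0, 1, 1]
  [0, 0, 1]
(up to reordering of blocks).

Per-block formulas:
  For a 3×3 Jordan block J_3(1): exp(t · J_3(1)) = e^(1t)·(I + t·N + (t^2/2)·N^2), where N is the 3×3 nilpotent shift.

After assembling e^{tJ} and conjugating by P, we get:

e^{tA} =
  [-t^2*exp(t)/2 + t*exp(t) + exp(t), -t^2*exp(t)/2 + 2*t*exp(t), t^2*exp(t)/2 - t*exp(t)]
  [-t*exp(t), -t*exp(t) + exp(t), t*exp(t)]
  [-t^2*exp(t)/2, -t^2*exp(t)/2 + t*exp(t), t^2*exp(t)/2 + exp(t)]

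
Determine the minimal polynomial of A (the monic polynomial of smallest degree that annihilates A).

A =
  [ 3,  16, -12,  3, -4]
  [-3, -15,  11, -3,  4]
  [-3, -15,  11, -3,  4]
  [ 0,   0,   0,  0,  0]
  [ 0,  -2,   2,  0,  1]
x^4 - x^2

The characteristic polynomial is χ_A(x) = x^3*(x - 1)*(x + 1), so the eigenvalues are known. The minimal polynomial is
  m_A(x) = Π_λ (x − λ)^{k_λ}
where k_λ is the size of the *largest* Jordan block for λ (equivalently, the smallest k with (A − λI)^k v = 0 for every generalised eigenvector v of λ).

  λ = -1: largest Jordan block has size 1, contributing (x + 1)
  λ = 0: largest Jordan block has size 2, contributing (x − 0)^2
  λ = 1: largest Jordan block has size 1, contributing (x − 1)

So m_A(x) = x^2*(x - 1)*(x + 1) = x^4 - x^2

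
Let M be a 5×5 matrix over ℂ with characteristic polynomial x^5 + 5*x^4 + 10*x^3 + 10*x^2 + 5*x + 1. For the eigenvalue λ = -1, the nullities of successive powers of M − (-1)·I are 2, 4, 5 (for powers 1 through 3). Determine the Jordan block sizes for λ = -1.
Block sizes for λ = -1: [3, 2]

From the dimensions of kernels of powers, the number of Jordan blocks of size at least j is d_j − d_{j−1} where d_j = dim ker(N^j) (with d_0 = 0). Computing the differences gives [2, 2, 1].
The number of blocks of size exactly k is (#blocks of size ≥ k) − (#blocks of size ≥ k + 1), so the partition is: 1 block(s) of size 2, 1 block(s) of size 3.
In nonincreasing order the block sizes are [3, 2].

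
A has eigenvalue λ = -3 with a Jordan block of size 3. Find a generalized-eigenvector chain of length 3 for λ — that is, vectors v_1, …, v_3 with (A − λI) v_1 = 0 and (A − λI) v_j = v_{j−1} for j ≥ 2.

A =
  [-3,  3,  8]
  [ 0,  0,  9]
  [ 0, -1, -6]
A Jordan chain for λ = -3 of length 3:
v_1 = (1, 0, 0)ᵀ
v_2 = (3, 3, -1)ᵀ
v_3 = (0, 1, 0)ᵀ

Let N = A − (-3)·I. We want v_3 with N^3 v_3 = 0 but N^2 v_3 ≠ 0; then v_{j-1} := N · v_j for j = 3, …, 2.

Pick v_3 = (0, 1, 0)ᵀ.
Then v_2 = N · v_3 = (3, 3, -1)ᵀ.
Then v_1 = N · v_2 = (1, 0, 0)ᵀ.

Sanity check: (A − (-3)·I) v_1 = (0, 0, 0)ᵀ = 0. ✓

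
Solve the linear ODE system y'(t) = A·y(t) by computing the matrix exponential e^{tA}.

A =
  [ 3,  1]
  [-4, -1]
e^{tA} =
  [2*t*exp(t) + exp(t), t*exp(t)]
  [-4*t*exp(t), -2*t*exp(t) + exp(t)]

Strategy: write A = P · J · P⁻¹ where J is a Jordan canonical form, so e^{tA} = P · e^{tJ} · P⁻¹, and e^{tJ} can be computed block-by-block.

A has Jordan form
J =
  [1, 1]
  [0, 1]
(up to reordering of blocks).

Per-block formulas:
  For a 2×2 Jordan block J_2(1): exp(t · J_2(1)) = e^(1t)·(I + t·N), where N is the 2×2 nilpotent shift.

After assembling e^{tJ} and conjugating by P, we get:

e^{tA} =
  [2*t*exp(t) + exp(t), t*exp(t)]
  [-4*t*exp(t), -2*t*exp(t) + exp(t)]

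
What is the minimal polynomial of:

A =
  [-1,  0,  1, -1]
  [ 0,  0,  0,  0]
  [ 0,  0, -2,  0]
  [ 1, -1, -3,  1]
x^4 + 2*x^3

The characteristic polynomial is χ_A(x) = x^3*(x + 2), so the eigenvalues are known. The minimal polynomial is
  m_A(x) = Π_λ (x − λ)^{k_λ}
where k_λ is the size of the *largest* Jordan block for λ (equivalently, the smallest k with (A − λI)^k v = 0 for every generalised eigenvector v of λ).

  λ = -2: largest Jordan block has size 1, contributing (x + 2)
  λ = 0: largest Jordan block has size 3, contributing (x − 0)^3

So m_A(x) = x^3*(x + 2) = x^4 + 2*x^3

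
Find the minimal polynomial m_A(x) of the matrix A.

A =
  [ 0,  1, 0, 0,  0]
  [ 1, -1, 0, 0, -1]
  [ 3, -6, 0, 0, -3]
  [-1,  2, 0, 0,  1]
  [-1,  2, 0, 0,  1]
x^3

The characteristic polynomial is χ_A(x) = x^5, so the eigenvalues are known. The minimal polynomial is
  m_A(x) = Π_λ (x − λ)^{k_λ}
where k_λ is the size of the *largest* Jordan block for λ (equivalently, the smallest k with (A − λI)^k v = 0 for every generalised eigenvector v of λ).

  λ = 0: largest Jordan block has size 3, contributing (x − 0)^3

So m_A(x) = x^3 = x^3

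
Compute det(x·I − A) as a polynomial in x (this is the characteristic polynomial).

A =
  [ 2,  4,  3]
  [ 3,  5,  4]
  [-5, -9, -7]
x^3

Expanding det(x·I − A) (e.g. by cofactor expansion or by noting that A is similar to its Jordan form J, which has the same characteristic polynomial as A) gives
  χ_A(x) = x^3
which factors as x^3. The eigenvalues (with algebraic multiplicities) are λ = 0 with multiplicity 3.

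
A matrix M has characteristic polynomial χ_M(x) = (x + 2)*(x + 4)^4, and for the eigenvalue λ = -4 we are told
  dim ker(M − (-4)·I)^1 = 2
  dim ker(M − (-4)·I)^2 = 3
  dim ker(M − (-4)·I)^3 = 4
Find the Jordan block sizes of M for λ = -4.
Block sizes for λ = -4: [3, 1]

From the dimensions of kernels of powers, the number of Jordan blocks of size at least j is d_j − d_{j−1} where d_j = dim ker(N^j) (with d_0 = 0). Computing the differences gives [2, 1, 1].
The number of blocks of size exactly k is (#blocks of size ≥ k) − (#blocks of size ≥ k + 1), so the partition is: 1 block(s) of size 1, 1 block(s) of size 3.
In nonincreasing order the block sizes are [3, 1].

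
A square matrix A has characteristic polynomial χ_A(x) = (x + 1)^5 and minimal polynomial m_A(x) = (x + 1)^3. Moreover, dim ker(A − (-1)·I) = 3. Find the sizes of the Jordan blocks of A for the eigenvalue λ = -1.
Block sizes for λ = -1: [3, 1, 1]

Step 1 — from the characteristic polynomial, algebraic multiplicity of λ = -1 is 5. From dim ker(A − (-1)·I) = 3, there are exactly 3 Jordan blocks for λ = -1.
Step 2 — from the minimal polynomial, the factor (x + 1)^3 tells us the largest block for λ = -1 has size 3.
Step 3 — with total size 5, 3 blocks, and largest block 3, the block sizes (in nonincreasing order) are [3, 1, 1].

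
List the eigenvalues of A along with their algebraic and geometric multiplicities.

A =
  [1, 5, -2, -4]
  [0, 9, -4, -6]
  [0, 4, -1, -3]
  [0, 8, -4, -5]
λ = 1: alg = 4, geom = 2

Step 1 — factor the characteristic polynomial to read off the algebraic multiplicities:
  χ_A(x) = (x - 1)^4

Step 2 — compute geometric multiplicities via the rank-nullity identity g(λ) = n − rank(A − λI):
  rank(A − (1)·I) = 2, so dim ker(A − (1)·I) = n − 2 = 2

Summary:
  λ = 1: algebraic multiplicity = 4, geometric multiplicity = 2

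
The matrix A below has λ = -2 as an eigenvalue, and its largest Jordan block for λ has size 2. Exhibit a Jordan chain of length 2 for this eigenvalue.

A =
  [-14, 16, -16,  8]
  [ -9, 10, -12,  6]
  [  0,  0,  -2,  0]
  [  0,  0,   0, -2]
A Jordan chain for λ = -2 of length 2:
v_1 = (-12, -9, 0, 0)ᵀ
v_2 = (1, 0, 0, 0)ᵀ

Let N = A − (-2)·I. We want v_2 with N^2 v_2 = 0 but N^1 v_2 ≠ 0; then v_{j-1} := N · v_j for j = 2, …, 2.

Pick v_2 = (1, 0, 0, 0)ᵀ.
Then v_1 = N · v_2 = (-12, -9, 0, 0)ᵀ.

Sanity check: (A − (-2)·I) v_1 = (0, 0, 0, 0)ᵀ = 0. ✓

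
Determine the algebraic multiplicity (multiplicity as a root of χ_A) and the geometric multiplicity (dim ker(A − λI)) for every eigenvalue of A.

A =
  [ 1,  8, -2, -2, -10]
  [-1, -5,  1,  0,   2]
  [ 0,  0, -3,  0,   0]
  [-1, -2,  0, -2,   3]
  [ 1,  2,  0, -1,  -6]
λ = -3: alg = 5, geom = 3

Step 1 — factor the characteristic polynomial to read off the algebraic multiplicities:
  χ_A(x) = (x + 3)^5

Step 2 — compute geometric multiplicities via the rank-nullity identity g(λ) = n − rank(A − λI):
  rank(A − (-3)·I) = 2, so dim ker(A − (-3)·I) = n − 2 = 3

Summary:
  λ = -3: algebraic multiplicity = 5, geometric multiplicity = 3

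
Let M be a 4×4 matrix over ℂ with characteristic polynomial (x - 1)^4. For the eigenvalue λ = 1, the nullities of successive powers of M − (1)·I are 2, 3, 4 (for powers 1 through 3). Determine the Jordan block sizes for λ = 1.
Block sizes for λ = 1: [3, 1]

From the dimensions of kernels of powers, the number of Jordan blocks of size at least j is d_j − d_{j−1} where d_j = dim ker(N^j) (with d_0 = 0). Computing the differences gives [2, 1, 1].
The number of blocks of size exactly k is (#blocks of size ≥ k) − (#blocks of size ≥ k + 1), so the partition is: 1 block(s) of size 1, 1 block(s) of size 3.
In nonincreasing order the block sizes are [3, 1].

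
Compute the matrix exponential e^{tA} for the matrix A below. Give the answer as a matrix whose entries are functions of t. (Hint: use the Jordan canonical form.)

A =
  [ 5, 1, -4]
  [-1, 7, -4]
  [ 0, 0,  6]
e^{tA} =
  [-t*exp(6*t) + exp(6*t), t*exp(6*t), -4*t*exp(6*t)]
  [-t*exp(6*t), t*exp(6*t) + exp(6*t), -4*t*exp(6*t)]
  [0, 0, exp(6*t)]

Strategy: write A = P · J · P⁻¹ where J is a Jordan canonical form, so e^{tA} = P · e^{tJ} · P⁻¹, and e^{tJ} can be computed block-by-block.

A has Jordan form
J =
  [6, 1, 0]
  [0, 6, 0]
  [0, 0, 6]
(up to reordering of blocks).

Per-block formulas:
  For a 1×1 block at λ = 6: exp(t · [6]) = [e^(6t)].
  For a 2×2 Jordan block J_2(6): exp(t · J_2(6)) = e^(6t)·(I + t·N), where N is the 2×2 nilpotent shift.

After assembling e^{tJ} and conjugating by P, we get:

e^{tA} =
  [-t*exp(6*t) + exp(6*t), t*exp(6*t), -4*t*exp(6*t)]
  [-t*exp(6*t), t*exp(6*t) + exp(6*t), -4*t*exp(6*t)]
  [0, 0, exp(6*t)]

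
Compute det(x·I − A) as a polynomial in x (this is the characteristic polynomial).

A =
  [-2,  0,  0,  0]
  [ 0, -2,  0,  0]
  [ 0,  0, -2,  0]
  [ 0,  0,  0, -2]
x^4 + 8*x^3 + 24*x^2 + 32*x + 16

Expanding det(x·I − A) (e.g. by cofactor expansion or by noting that A is similar to its Jordan form J, which has the same characteristic polynomial as A) gives
  χ_A(x) = x^4 + 8*x^3 + 24*x^2 + 32*x + 16
which factors as (x + 2)^4. The eigenvalues (with algebraic multiplicities) are λ = -2 with multiplicity 4.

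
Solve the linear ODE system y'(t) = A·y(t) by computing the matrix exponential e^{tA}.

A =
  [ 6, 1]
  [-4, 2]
e^{tA} =
  [2*t*exp(4*t) + exp(4*t), t*exp(4*t)]
  [-4*t*exp(4*t), -2*t*exp(4*t) + exp(4*t)]

Strategy: write A = P · J · P⁻¹ where J is a Jordan canonical form, so e^{tA} = P · e^{tJ} · P⁻¹, and e^{tJ} can be computed block-by-block.

A has Jordan form
J =
  [4, 1]
  [0, 4]
(up to reordering of blocks).

Per-block formulas:
  For a 2×2 Jordan block J_2(4): exp(t · J_2(4)) = e^(4t)·(I + t·N), where N is the 2×2 nilpotent shift.

After assembling e^{tJ} and conjugating by P, we get:

e^{tA} =
  [2*t*exp(4*t) + exp(4*t), t*exp(4*t)]
  [-4*t*exp(4*t), -2*t*exp(4*t) + exp(4*t)]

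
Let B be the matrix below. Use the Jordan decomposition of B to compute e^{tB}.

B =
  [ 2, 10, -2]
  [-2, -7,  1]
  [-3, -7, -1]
e^{tB} =
  [t^2*exp(-2*t) + 4*t*exp(-2*t) + exp(-2*t), 2*t^2*exp(-2*t) + 10*t*exp(-2*t), -2*t*exp(-2*t)]
  [-t^2*exp(-2*t)/2 - 2*t*exp(-2*t), -t^2*exp(-2*t) - 5*t*exp(-2*t) + exp(-2*t), t*exp(-2*t)]
  [-t^2*exp(-2*t)/2 - 3*t*exp(-2*t), -t^2*exp(-2*t) - 7*t*exp(-2*t), t*exp(-2*t) + exp(-2*t)]

Strategy: write B = P · J · P⁻¹ where J is a Jordan canonical form, so e^{tB} = P · e^{tJ} · P⁻¹, and e^{tJ} can be computed block-by-block.

B has Jordan form
J =
  [-2,  1,  0]
  [ 0, -2,  1]
  [ 0,  0, -2]
(up to reordering of blocks).

Per-block formulas:
  For a 3×3 Jordan block J_3(-2): exp(t · J_3(-2)) = e^(-2t)·(I + t·N + (t^2/2)·N^2), where N is the 3×3 nilpotent shift.

After assembling e^{tJ} and conjugating by P, we get:

e^{tB} =
  [t^2*exp(-2*t) + 4*t*exp(-2*t) + exp(-2*t), 2*t^2*exp(-2*t) + 10*t*exp(-2*t), -2*t*exp(-2*t)]
  [-t^2*exp(-2*t)/2 - 2*t*exp(-2*t), -t^2*exp(-2*t) - 5*t*exp(-2*t) + exp(-2*t), t*exp(-2*t)]
  [-t^2*exp(-2*t)/2 - 3*t*exp(-2*t), -t^2*exp(-2*t) - 7*t*exp(-2*t), t*exp(-2*t) + exp(-2*t)]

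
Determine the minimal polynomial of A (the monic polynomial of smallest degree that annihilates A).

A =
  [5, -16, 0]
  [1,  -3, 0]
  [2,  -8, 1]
x^2 - 2*x + 1

The characteristic polynomial is χ_A(x) = (x - 1)^3, so the eigenvalues are known. The minimal polynomial is
  m_A(x) = Π_λ (x − λ)^{k_λ}
where k_λ is the size of the *largest* Jordan block for λ (equivalently, the smallest k with (A − λI)^k v = 0 for every generalised eigenvector v of λ).

  λ = 1: largest Jordan block has size 2, contributing (x − 1)^2

So m_A(x) = (x - 1)^2 = x^2 - 2*x + 1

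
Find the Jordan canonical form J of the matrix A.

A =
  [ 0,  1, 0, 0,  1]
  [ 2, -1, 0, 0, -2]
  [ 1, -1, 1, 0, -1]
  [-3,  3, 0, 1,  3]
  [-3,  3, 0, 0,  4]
J_2(1) ⊕ J_1(1) ⊕ J_1(1) ⊕ J_1(1)

The characteristic polynomial is
  det(x·I − A) = x^5 - 5*x^4 + 10*x^3 - 10*x^2 + 5*x - 1 = (x - 1)^5

Eigenvalues and multiplicities (the geometric multiplicity of λ is n − rank(A − λI), which equals the number of Jordan blocks for λ):
  λ = 1: algebraic multiplicity = 5, geometric multiplicity = 4

Determining the block sizes for each eigenvalue:
  λ = 1: 4 blocks summing to 5 forces exactly one block of size 2 and the rest size 1 → block sizes [2, 1, 1, 1]

Assembling the blocks gives a Jordan form
J =
  [1, 1, 0, 0, 0]
  [0, 1, 0, 0, 0]
  [0, 0, 1, 0, 0]
  [0, 0, 0, 1, 0]
  [0, 0, 0, 0, 1]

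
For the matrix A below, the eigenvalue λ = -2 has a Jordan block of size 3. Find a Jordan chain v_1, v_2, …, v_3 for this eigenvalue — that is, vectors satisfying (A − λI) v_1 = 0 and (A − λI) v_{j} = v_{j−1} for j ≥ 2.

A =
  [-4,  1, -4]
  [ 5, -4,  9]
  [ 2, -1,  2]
A Jordan chain for λ = -2 of length 3:
v_1 = (1, -2, -1)ᵀ
v_2 = (-2, 5, 2)ᵀ
v_3 = (1, 0, 0)ᵀ

Let N = A − (-2)·I. We want v_3 with N^3 v_3 = 0 but N^2 v_3 ≠ 0; then v_{j-1} := N · v_j for j = 3, …, 2.

Pick v_3 = (1, 0, 0)ᵀ.
Then v_2 = N · v_3 = (-2, 5, 2)ᵀ.
Then v_1 = N · v_2 = (1, -2, -1)ᵀ.

Sanity check: (A − (-2)·I) v_1 = (0, 0, 0)ᵀ = 0. ✓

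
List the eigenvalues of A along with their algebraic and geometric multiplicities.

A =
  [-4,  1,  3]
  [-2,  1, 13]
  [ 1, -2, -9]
λ = -4: alg = 3, geom = 1

Step 1 — factor the characteristic polynomial to read off the algebraic multiplicities:
  χ_A(x) = (x + 4)^3

Step 2 — compute geometric multiplicities via the rank-nullity identity g(λ) = n − rank(A − λI):
  rank(A − (-4)·I) = 2, so dim ker(A − (-4)·I) = n − 2 = 1

Summary:
  λ = -4: algebraic multiplicity = 3, geometric multiplicity = 1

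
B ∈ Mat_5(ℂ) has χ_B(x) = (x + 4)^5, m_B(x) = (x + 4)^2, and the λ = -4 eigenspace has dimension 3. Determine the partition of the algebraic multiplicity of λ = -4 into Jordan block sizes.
Block sizes for λ = -4: [2, 2, 1]

Step 1 — from the characteristic polynomial, algebraic multiplicity of λ = -4 is 5. From dim ker(B − (-4)·I) = 3, there are exactly 3 Jordan blocks for λ = -4.
Step 2 — from the minimal polynomial, the factor (x + 4)^2 tells us the largest block for λ = -4 has size 2.
Step 3 — with total size 5, 3 blocks, and largest block 2, the block sizes (in nonincreasing order) are [2, 2, 1].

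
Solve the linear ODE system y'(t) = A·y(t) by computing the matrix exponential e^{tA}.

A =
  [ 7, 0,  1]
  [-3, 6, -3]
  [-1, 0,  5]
e^{tA} =
  [t*exp(6*t) + exp(6*t), 0, t*exp(6*t)]
  [-3*t*exp(6*t), exp(6*t), -3*t*exp(6*t)]
  [-t*exp(6*t), 0, -t*exp(6*t) + exp(6*t)]

Strategy: write A = P · J · P⁻¹ where J is a Jordan canonical form, so e^{tA} = P · e^{tJ} · P⁻¹, and e^{tJ} can be computed block-by-block.

A has Jordan form
J =
  [6, 1, 0]
  [0, 6, 0]
  [0, 0, 6]
(up to reordering of blocks).

Per-block formulas:
  For a 2×2 Jordan block J_2(6): exp(t · J_2(6)) = e^(6t)·(I + t·N), where N is the 2×2 nilpotent shift.
  For a 1×1 block at λ = 6: exp(t · [6]) = [e^(6t)].

After assembling e^{tJ} and conjugating by P, we get:

e^{tA} =
  [t*exp(6*t) + exp(6*t), 0, t*exp(6*t)]
  [-3*t*exp(6*t), exp(6*t), -3*t*exp(6*t)]
  [-t*exp(6*t), 0, -t*exp(6*t) + exp(6*t)]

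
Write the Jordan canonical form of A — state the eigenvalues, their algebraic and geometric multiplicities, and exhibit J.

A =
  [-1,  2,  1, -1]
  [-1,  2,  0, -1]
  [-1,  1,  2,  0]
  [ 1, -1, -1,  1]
J_2(1) ⊕ J_2(1)

The characteristic polynomial is
  det(x·I − A) = x^4 - 4*x^3 + 6*x^2 - 4*x + 1 = (x - 1)^4

Eigenvalues and multiplicities (the geometric multiplicity of λ is n − rank(A − λI), which equals the number of Jordan blocks for λ):
  λ = 1: algebraic multiplicity = 4, geometric multiplicity = 2

Determining the block sizes for each eigenvalue:
  λ = 1: with am = 4 and gm = 2, the partition is not yet determined (e.g. several partitions of 4 into 2 parts exist). Let N = A − (1)·I. Computing rank(N^1) = 2, rank(N^2) = 0; the number of blocks of size ≥ j is rank(N^{j−1}) − rank(N^j), giving [2, 2]. So we have 2 block(s) of size 2 → block sizes [2, 2]

Assembling the blocks gives a Jordan form
J =
  [1, 1, 0, 0]
  [0, 1, 0, 0]
  [0, 0, 1, 1]
  [0, 0, 0, 1]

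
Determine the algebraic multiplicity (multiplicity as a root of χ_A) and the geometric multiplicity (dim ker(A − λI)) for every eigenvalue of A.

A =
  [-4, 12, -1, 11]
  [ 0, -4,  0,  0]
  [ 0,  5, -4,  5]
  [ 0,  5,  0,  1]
λ = -4: alg = 3, geom = 2; λ = 1: alg = 1, geom = 1

Step 1 — factor the characteristic polynomial to read off the algebraic multiplicities:
  χ_A(x) = (x - 1)*(x + 4)^3

Step 2 — compute geometric multiplicities via the rank-nullity identity g(λ) = n − rank(A − λI):
  rank(A − (-4)·I) = 2, so dim ker(A − (-4)·I) = n − 2 = 2
  rank(A − (1)·I) = 3, so dim ker(A − (1)·I) = n − 3 = 1

Summary:
  λ = -4: algebraic multiplicity = 3, geometric multiplicity = 2
  λ = 1: algebraic multiplicity = 1, geometric multiplicity = 1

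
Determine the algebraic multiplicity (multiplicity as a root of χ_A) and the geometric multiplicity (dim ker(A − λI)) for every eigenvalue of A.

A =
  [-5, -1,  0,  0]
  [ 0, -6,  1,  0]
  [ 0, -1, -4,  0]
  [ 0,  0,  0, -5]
λ = -5: alg = 4, geom = 2

Step 1 — factor the characteristic polynomial to read off the algebraic multiplicities:
  χ_A(x) = (x + 5)^4

Step 2 — compute geometric multiplicities via the rank-nullity identity g(λ) = n − rank(A − λI):
  rank(A − (-5)·I) = 2, so dim ker(A − (-5)·I) = n − 2 = 2

Summary:
  λ = -5: algebraic multiplicity = 4, geometric multiplicity = 2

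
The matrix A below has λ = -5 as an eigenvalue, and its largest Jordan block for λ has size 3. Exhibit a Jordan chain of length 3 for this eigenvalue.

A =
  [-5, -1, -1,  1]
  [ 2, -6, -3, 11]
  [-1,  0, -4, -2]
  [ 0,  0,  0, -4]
A Jordan chain for λ = -5 of length 3:
v_1 = (-1, 1, -1, 0)ᵀ
v_2 = (0, 2, -1, 0)ᵀ
v_3 = (1, 0, 0, 0)ᵀ

Let N = A − (-5)·I. We want v_3 with N^3 v_3 = 0 but N^2 v_3 ≠ 0; then v_{j-1} := N · v_j for j = 3, …, 2.

Pick v_3 = (1, 0, 0, 0)ᵀ.
Then v_2 = N · v_3 = (0, 2, -1, 0)ᵀ.
Then v_1 = N · v_2 = (-1, 1, -1, 0)ᵀ.

Sanity check: (A − (-5)·I) v_1 = (0, 0, 0, 0)ᵀ = 0. ✓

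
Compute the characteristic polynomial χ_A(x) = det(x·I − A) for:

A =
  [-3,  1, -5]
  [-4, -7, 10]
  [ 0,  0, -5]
x^3 + 15*x^2 + 75*x + 125

Expanding det(x·I − A) (e.g. by cofactor expansion or by noting that A is similar to its Jordan form J, which has the same characteristic polynomial as A) gives
  χ_A(x) = x^3 + 15*x^2 + 75*x + 125
which factors as (x + 5)^3. The eigenvalues (with algebraic multiplicities) are λ = -5 with multiplicity 3.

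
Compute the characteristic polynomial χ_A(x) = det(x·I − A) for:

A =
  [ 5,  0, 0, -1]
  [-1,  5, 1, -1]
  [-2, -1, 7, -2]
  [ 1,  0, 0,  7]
x^4 - 24*x^3 + 216*x^2 - 864*x + 1296

Expanding det(x·I − A) (e.g. by cofactor expansion or by noting that A is similar to its Jordan form J, which has the same characteristic polynomial as A) gives
  χ_A(x) = x^4 - 24*x^3 + 216*x^2 - 864*x + 1296
which factors as (x - 6)^4. The eigenvalues (with algebraic multiplicities) are λ = 6 with multiplicity 4.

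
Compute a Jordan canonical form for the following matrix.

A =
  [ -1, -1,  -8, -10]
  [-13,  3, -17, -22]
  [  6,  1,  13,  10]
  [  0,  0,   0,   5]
J_3(5) ⊕ J_1(5)

The characteristic polynomial is
  det(x·I − A) = x^4 - 20*x^3 + 150*x^2 - 500*x + 625 = (x - 5)^4

Eigenvalues and multiplicities (the geometric multiplicity of λ is n − rank(A − λI), which equals the number of Jordan blocks for λ):
  λ = 5: algebraic multiplicity = 4, geometric multiplicity = 2

Determining the block sizes for each eigenvalue:
  λ = 5: with am = 4 and gm = 2, the partition is not yet determined (e.g. several partitions of 4 into 2 parts exist). Let N = A − (5)·I. Computing rank(N^1) = 2, rank(N^2) = 1, rank(N^3) = 0; the number of blocks of size ≥ j is rank(N^{j−1}) − rank(N^j), giving [2, 1, 1]. So we have 1 block(s) of size 3, 1 block(s) of size 1 → block sizes [3, 1]

Assembling the blocks gives a Jordan form
J =
  [5, 1, 0, 0]
  [0, 5, 1, 0]
  [0, 0, 5, 0]
  [0, 0, 0, 5]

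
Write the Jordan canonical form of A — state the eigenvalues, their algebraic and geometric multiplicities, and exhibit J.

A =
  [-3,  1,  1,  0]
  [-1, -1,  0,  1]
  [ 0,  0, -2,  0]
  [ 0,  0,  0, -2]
J_3(-2) ⊕ J_1(-2)

The characteristic polynomial is
  det(x·I − A) = x^4 + 8*x^3 + 24*x^2 + 32*x + 16 = (x + 2)^4

Eigenvalues and multiplicities (the geometric multiplicity of λ is n − rank(A − λI), which equals the number of Jordan blocks for λ):
  λ = -2: algebraic multiplicity = 4, geometric multiplicity = 2

Determining the block sizes for each eigenvalue:
  λ = -2: with am = 4 and gm = 2, the partition is not yet determined (e.g. several partitions of 4 into 2 parts exist). Let N = A − (-2)·I. Computing rank(N^1) = 2, rank(N^2) = 1, rank(N^3) = 0; the number of blocks of size ≥ j is rank(N^{j−1}) − rank(N^j), giving [2, 1, 1]. So we have 1 block(s) of size 3, 1 block(s) of size 1 → block sizes [3, 1]

Assembling the blocks gives a Jordan form
J =
  [-2,  1,  0,  0]
  [ 0, -2,  1,  0]
  [ 0,  0, -2,  0]
  [ 0,  0,  0, -2]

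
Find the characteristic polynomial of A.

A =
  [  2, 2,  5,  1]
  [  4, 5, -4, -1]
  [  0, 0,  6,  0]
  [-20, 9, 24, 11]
x^4 - 24*x^3 + 216*x^2 - 864*x + 1296

Expanding det(x·I − A) (e.g. by cofactor expansion or by noting that A is similar to its Jordan form J, which has the same characteristic polynomial as A) gives
  χ_A(x) = x^4 - 24*x^3 + 216*x^2 - 864*x + 1296
which factors as (x - 6)^4. The eigenvalues (with algebraic multiplicities) are λ = 6 with multiplicity 4.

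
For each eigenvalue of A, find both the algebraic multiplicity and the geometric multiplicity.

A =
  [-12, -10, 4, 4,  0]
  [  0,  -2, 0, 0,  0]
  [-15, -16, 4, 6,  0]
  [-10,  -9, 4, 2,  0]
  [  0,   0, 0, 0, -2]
λ = -2: alg = 5, geom = 3

Step 1 — factor the characteristic polynomial to read off the algebraic multiplicities:
  χ_A(x) = (x + 2)^5

Step 2 — compute geometric multiplicities via the rank-nullity identity g(λ) = n − rank(A − λI):
  rank(A − (-2)·I) = 2, so dim ker(A − (-2)·I) = n − 2 = 3

Summary:
  λ = -2: algebraic multiplicity = 5, geometric multiplicity = 3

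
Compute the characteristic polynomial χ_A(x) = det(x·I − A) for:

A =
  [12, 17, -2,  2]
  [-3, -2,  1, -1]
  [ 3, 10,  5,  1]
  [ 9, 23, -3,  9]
x^4 - 24*x^3 + 216*x^2 - 864*x + 1296

Expanding det(x·I − A) (e.g. by cofactor expansion or by noting that A is similar to its Jordan form J, which has the same characteristic polynomial as A) gives
  χ_A(x) = x^4 - 24*x^3 + 216*x^2 - 864*x + 1296
which factors as (x - 6)^4. The eigenvalues (with algebraic multiplicities) are λ = 6 with multiplicity 4.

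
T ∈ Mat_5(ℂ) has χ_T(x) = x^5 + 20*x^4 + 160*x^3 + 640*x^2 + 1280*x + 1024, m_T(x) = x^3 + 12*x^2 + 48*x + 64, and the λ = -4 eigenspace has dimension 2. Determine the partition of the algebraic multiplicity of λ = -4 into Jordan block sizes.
Block sizes for λ = -4: [3, 2]

Step 1 — from the characteristic polynomial, algebraic multiplicity of λ = -4 is 5. From dim ker(T − (-4)·I) = 2, there are exactly 2 Jordan blocks for λ = -4.
Step 2 — from the minimal polynomial, the factor (x + 4)^3 tells us the largest block for λ = -4 has size 3.
Step 3 — with total size 5, 2 blocks, and largest block 3, the block sizes (in nonincreasing order) are [3, 2].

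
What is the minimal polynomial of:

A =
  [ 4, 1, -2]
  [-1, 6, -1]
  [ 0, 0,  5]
x^3 - 15*x^2 + 75*x - 125

The characteristic polynomial is χ_A(x) = (x - 5)^3, so the eigenvalues are known. The minimal polynomial is
  m_A(x) = Π_λ (x − λ)^{k_λ}
where k_λ is the size of the *largest* Jordan block for λ (equivalently, the smallest k with (A − λI)^k v = 0 for every generalised eigenvector v of λ).

  λ = 5: largest Jordan block has size 3, contributing (x − 5)^3

So m_A(x) = (x - 5)^3 = x^3 - 15*x^2 + 75*x - 125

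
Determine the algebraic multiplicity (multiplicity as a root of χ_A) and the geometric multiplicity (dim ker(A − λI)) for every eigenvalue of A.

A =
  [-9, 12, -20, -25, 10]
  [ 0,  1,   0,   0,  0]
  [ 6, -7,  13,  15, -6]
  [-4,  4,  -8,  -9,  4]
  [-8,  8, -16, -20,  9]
λ = 1: alg = 5, geom = 3

Step 1 — factor the characteristic polynomial to read off the algebraic multiplicities:
  χ_A(x) = (x - 1)^5

Step 2 — compute geometric multiplicities via the rank-nullity identity g(λ) = n − rank(A − λI):
  rank(A − (1)·I) = 2, so dim ker(A − (1)·I) = n − 2 = 3

Summary:
  λ = 1: algebraic multiplicity = 5, geometric multiplicity = 3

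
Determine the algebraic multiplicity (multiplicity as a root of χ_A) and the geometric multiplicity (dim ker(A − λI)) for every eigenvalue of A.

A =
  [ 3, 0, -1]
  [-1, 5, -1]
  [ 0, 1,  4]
λ = 4: alg = 3, geom = 1

Step 1 — factor the characteristic polynomial to read off the algebraic multiplicities:
  χ_A(x) = (x - 4)^3

Step 2 — compute geometric multiplicities via the rank-nullity identity g(λ) = n − rank(A − λI):
  rank(A − (4)·I) = 2, so dim ker(A − (4)·I) = n − 2 = 1

Summary:
  λ = 4: algebraic multiplicity = 3, geometric multiplicity = 1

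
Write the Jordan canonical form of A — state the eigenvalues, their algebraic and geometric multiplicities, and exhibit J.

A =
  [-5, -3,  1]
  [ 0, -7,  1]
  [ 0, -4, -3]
J_3(-5)

The characteristic polynomial is
  det(x·I − A) = x^3 + 15*x^2 + 75*x + 125 = (x + 5)^3

Eigenvalues and multiplicities (the geometric multiplicity of λ is n − rank(A − λI), which equals the number of Jordan blocks for λ):
  λ = -5: algebraic multiplicity = 3, geometric multiplicity = 1

Determining the block sizes for each eigenvalue:
  λ = -5: one block (gm = 1), so the single block has size am = 3 → block sizes [3]

Assembling the blocks gives a Jordan form
J =
  [-5,  1,  0]
  [ 0, -5,  1]
  [ 0,  0, -5]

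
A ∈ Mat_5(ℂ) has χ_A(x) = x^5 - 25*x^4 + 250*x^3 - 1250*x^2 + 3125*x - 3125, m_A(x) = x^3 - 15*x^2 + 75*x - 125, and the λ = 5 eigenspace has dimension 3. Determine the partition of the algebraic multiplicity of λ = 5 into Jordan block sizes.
Block sizes for λ = 5: [3, 1, 1]

Step 1 — from the characteristic polynomial, algebraic multiplicity of λ = 5 is 5. From dim ker(A − (5)·I) = 3, there are exactly 3 Jordan blocks for λ = 5.
Step 2 — from the minimal polynomial, the factor (x − 5)^3 tells us the largest block for λ = 5 has size 3.
Step 3 — with total size 5, 3 blocks, and largest block 3, the block sizes (in nonincreasing order) are [3, 1, 1].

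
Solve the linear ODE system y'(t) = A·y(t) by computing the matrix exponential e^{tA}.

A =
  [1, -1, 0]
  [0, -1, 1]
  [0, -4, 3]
e^{tA} =
  [exp(t), t^2*exp(t) - t*exp(t), -t^2*exp(t)/2]
  [0, -2*t*exp(t) + exp(t), t*exp(t)]
  [0, -4*t*exp(t), 2*t*exp(t) + exp(t)]

Strategy: write A = P · J · P⁻¹ where J is a Jordan canonical form, so e^{tA} = P · e^{tJ} · P⁻¹, and e^{tJ} can be computed block-by-block.

A has Jordan form
J =
  [1, 1, 0]
  [0, 1, 1]
  [0, 0, 1]
(up to reordering of blocks).

Per-block formulas:
  For a 3×3 Jordan block J_3(1): exp(t · J_3(1)) = e^(1t)·(I + t·N + (t^2/2)·N^2), where N is the 3×3 nilpotent shift.

After assembling e^{tJ} and conjugating by P, we get:

e^{tA} =
  [exp(t), t^2*exp(t) - t*exp(t), -t^2*exp(t)/2]
  [0, -2*t*exp(t) + exp(t), t*exp(t)]
  [0, -4*t*exp(t), 2*t*exp(t) + exp(t)]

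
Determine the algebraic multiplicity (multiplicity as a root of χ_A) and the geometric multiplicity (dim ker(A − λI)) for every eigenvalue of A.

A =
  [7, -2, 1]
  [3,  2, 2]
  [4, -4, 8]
λ = 5: alg = 1, geom = 1; λ = 6: alg = 2, geom = 1

Step 1 — factor the characteristic polynomial to read off the algebraic multiplicities:
  χ_A(x) = (x - 6)^2*(x - 5)

Step 2 — compute geometric multiplicities via the rank-nullity identity g(λ) = n − rank(A − λI):
  rank(A − (5)·I) = 2, so dim ker(A − (5)·I) = n − 2 = 1
  rank(A − (6)·I) = 2, so dim ker(A − (6)·I) = n − 2 = 1

Summary:
  λ = 5: algebraic multiplicity = 1, geometric multiplicity = 1
  λ = 6: algebraic multiplicity = 2, geometric multiplicity = 1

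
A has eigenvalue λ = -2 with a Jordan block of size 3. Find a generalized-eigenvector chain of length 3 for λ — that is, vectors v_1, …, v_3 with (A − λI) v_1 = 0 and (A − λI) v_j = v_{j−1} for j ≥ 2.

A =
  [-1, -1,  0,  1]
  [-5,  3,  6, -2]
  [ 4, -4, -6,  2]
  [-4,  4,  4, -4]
A Jordan chain for λ = -2 of length 3:
v_1 = (2, 2, 0, 0)ᵀ
v_2 = (1, -5, 4, -4)ᵀ
v_3 = (1, 0, 0, 0)ᵀ

Let N = A − (-2)·I. We want v_3 with N^3 v_3 = 0 but N^2 v_3 ≠ 0; then v_{j-1} := N · v_j for j = 3, …, 2.

Pick v_3 = (1, 0, 0, 0)ᵀ.
Then v_2 = N · v_3 = (1, -5, 4, -4)ᵀ.
Then v_1 = N · v_2 = (2, 2, 0, 0)ᵀ.

Sanity check: (A − (-2)·I) v_1 = (0, 0, 0, 0)ᵀ = 0. ✓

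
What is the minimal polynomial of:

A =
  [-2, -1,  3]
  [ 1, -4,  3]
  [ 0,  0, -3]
x^2 + 6*x + 9

The characteristic polynomial is χ_A(x) = (x + 3)^3, so the eigenvalues are known. The minimal polynomial is
  m_A(x) = Π_λ (x − λ)^{k_λ}
where k_λ is the size of the *largest* Jordan block for λ (equivalently, the smallest k with (A − λI)^k v = 0 for every generalised eigenvector v of λ).

  λ = -3: largest Jordan block has size 2, contributing (x + 3)^2

So m_A(x) = (x + 3)^2 = x^2 + 6*x + 9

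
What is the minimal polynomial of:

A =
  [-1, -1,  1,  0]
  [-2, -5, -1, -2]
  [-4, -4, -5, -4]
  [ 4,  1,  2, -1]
x^3 + 9*x^2 + 27*x + 27

The characteristic polynomial is χ_A(x) = (x + 3)^4, so the eigenvalues are known. The minimal polynomial is
  m_A(x) = Π_λ (x − λ)^{k_λ}
where k_λ is the size of the *largest* Jordan block for λ (equivalently, the smallest k with (A − λI)^k v = 0 for every generalised eigenvector v of λ).

  λ = -3: largest Jordan block has size 3, contributing (x + 3)^3

So m_A(x) = (x + 3)^3 = x^3 + 9*x^2 + 27*x + 27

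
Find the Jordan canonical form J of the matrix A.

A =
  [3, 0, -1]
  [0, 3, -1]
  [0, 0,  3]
J_2(3) ⊕ J_1(3)

The characteristic polynomial is
  det(x·I − A) = x^3 - 9*x^2 + 27*x - 27 = (x - 3)^3

Eigenvalues and multiplicities (the geometric multiplicity of λ is n − rank(A − λI), which equals the number of Jordan blocks for λ):
  λ = 3: algebraic multiplicity = 3, geometric multiplicity = 2

Determining the block sizes for each eigenvalue:
  λ = 3: 2 blocks summing to 3 forces exactly one block of size 2 and the rest size 1 → block sizes [2, 1]

Assembling the blocks gives a Jordan form
J =
  [3, 1, 0]
  [0, 3, 0]
  [0, 0, 3]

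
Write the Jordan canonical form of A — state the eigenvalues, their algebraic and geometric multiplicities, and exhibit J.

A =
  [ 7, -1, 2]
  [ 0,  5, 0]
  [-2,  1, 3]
J_2(5) ⊕ J_1(5)

The characteristic polynomial is
  det(x·I − A) = x^3 - 15*x^2 + 75*x - 125 = (x - 5)^3

Eigenvalues and multiplicities (the geometric multiplicity of λ is n − rank(A − λI), which equals the number of Jordan blocks for λ):
  λ = 5: algebraic multiplicity = 3, geometric multiplicity = 2

Determining the block sizes for each eigenvalue:
  λ = 5: 2 blocks summing to 3 forces exactly one block of size 2 and the rest size 1 → block sizes [2, 1]

Assembling the blocks gives a Jordan form
J =
  [5, 1, 0]
  [0, 5, 0]
  [0, 0, 5]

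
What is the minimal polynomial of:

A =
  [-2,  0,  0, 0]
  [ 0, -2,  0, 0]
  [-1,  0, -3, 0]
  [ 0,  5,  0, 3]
x^3 + 2*x^2 - 9*x - 18

The characteristic polynomial is χ_A(x) = (x - 3)*(x + 2)^2*(x + 3), so the eigenvalues are known. The minimal polynomial is
  m_A(x) = Π_λ (x − λ)^{k_λ}
where k_λ is the size of the *largest* Jordan block for λ (equivalently, the smallest k with (A − λI)^k v = 0 for every generalised eigenvector v of λ).

  λ = -3: largest Jordan block has size 1, contributing (x + 3)
  λ = -2: largest Jordan block has size 1, contributing (x + 2)
  λ = 3: largest Jordan block has size 1, contributing (x − 3)

So m_A(x) = (x - 3)*(x + 2)*(x + 3) = x^3 + 2*x^2 - 9*x - 18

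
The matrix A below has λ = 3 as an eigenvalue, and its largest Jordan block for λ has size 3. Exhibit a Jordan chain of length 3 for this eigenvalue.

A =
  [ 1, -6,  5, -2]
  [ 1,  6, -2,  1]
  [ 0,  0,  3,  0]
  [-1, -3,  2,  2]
A Jordan chain for λ = 3 of length 3:
v_1 = (-2, 1, 0, -1)ᵀ
v_2 = (5, -2, 0, 2)ᵀ
v_3 = (0, 0, 1, 0)ᵀ

Let N = A − (3)·I. We want v_3 with N^3 v_3 = 0 but N^2 v_3 ≠ 0; then v_{j-1} := N · v_j for j = 3, …, 2.

Pick v_3 = (0, 0, 1, 0)ᵀ.
Then v_2 = N · v_3 = (5, -2, 0, 2)ᵀ.
Then v_1 = N · v_2 = (-2, 1, 0, -1)ᵀ.

Sanity check: (A − (3)·I) v_1 = (0, 0, 0, 0)ᵀ = 0. ✓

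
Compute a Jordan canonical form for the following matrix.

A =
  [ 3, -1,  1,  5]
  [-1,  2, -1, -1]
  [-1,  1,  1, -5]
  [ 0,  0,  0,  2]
J_3(2) ⊕ J_1(2)

The characteristic polynomial is
  det(x·I − A) = x^4 - 8*x^3 + 24*x^2 - 32*x + 16 = (x - 2)^4

Eigenvalues and multiplicities (the geometric multiplicity of λ is n − rank(A − λI), which equals the number of Jordan blocks for λ):
  λ = 2: algebraic multiplicity = 4, geometric multiplicity = 2

Determining the block sizes for each eigenvalue:
  λ = 2: with am = 4 and gm = 2, the partition is not yet determined (e.g. several partitions of 4 into 2 parts exist). Let N = A − (2)·I. Computing rank(N^1) = 2, rank(N^2) = 1, rank(N^3) = 0; the number of blocks of size ≥ j is rank(N^{j−1}) − rank(N^j), giving [2, 1, 1]. So we have 1 block(s) of size 3, 1 block(s) of size 1 → block sizes [3, 1]

Assembling the blocks gives a Jordan form
J =
  [2, 1, 0, 0]
  [0, 2, 1, 0]
  [0, 0, 2, 0]
  [0, 0, 0, 2]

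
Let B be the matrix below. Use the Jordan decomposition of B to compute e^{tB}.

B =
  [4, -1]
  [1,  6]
e^{tB} =
  [-t*exp(5*t) + exp(5*t), -t*exp(5*t)]
  [t*exp(5*t), t*exp(5*t) + exp(5*t)]

Strategy: write B = P · J · P⁻¹ where J is a Jordan canonical form, so e^{tB} = P · e^{tJ} · P⁻¹, and e^{tJ} can be computed block-by-block.

B has Jordan form
J =
  [5, 1]
  [0, 5]
(up to reordering of blocks).

Per-block formulas:
  For a 2×2 Jordan block J_2(5): exp(t · J_2(5)) = e^(5t)·(I + t·N), where N is the 2×2 nilpotent shift.

After assembling e^{tJ} and conjugating by P, we get:

e^{tB} =
  [-t*exp(5*t) + exp(5*t), -t*exp(5*t)]
  [t*exp(5*t), t*exp(5*t) + exp(5*t)]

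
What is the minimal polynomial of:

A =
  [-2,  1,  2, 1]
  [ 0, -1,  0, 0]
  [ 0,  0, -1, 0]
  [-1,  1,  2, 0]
x^2 + 2*x + 1

The characteristic polynomial is χ_A(x) = (x + 1)^4, so the eigenvalues are known. The minimal polynomial is
  m_A(x) = Π_λ (x − λ)^{k_λ}
where k_λ is the size of the *largest* Jordan block for λ (equivalently, the smallest k with (A − λI)^k v = 0 for every generalised eigenvector v of λ).

  λ = -1: largest Jordan block has size 2, contributing (x + 1)^2

So m_A(x) = (x + 1)^2 = x^2 + 2*x + 1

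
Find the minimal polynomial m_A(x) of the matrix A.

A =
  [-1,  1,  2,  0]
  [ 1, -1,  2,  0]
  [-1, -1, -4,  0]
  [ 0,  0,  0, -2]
x^2 + 4*x + 4

The characteristic polynomial is χ_A(x) = (x + 2)^4, so the eigenvalues are known. The minimal polynomial is
  m_A(x) = Π_λ (x − λ)^{k_λ}
where k_λ is the size of the *largest* Jordan block for λ (equivalently, the smallest k with (A − λI)^k v = 0 for every generalised eigenvector v of λ).

  λ = -2: largest Jordan block has size 2, contributing (x + 2)^2

So m_A(x) = (x + 2)^2 = x^2 + 4*x + 4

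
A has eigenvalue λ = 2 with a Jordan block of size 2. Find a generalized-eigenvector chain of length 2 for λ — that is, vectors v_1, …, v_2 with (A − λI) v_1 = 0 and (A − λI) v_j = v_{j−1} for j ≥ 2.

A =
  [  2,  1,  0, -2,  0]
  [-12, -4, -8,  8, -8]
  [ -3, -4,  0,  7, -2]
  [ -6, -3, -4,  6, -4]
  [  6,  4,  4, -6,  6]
A Jordan chain for λ = 2 of length 2:
v_1 = (0, -12, -3, -6, 6)ᵀ
v_2 = (1, 0, 0, 0, 0)ᵀ

Let N = A − (2)·I. We want v_2 with N^2 v_2 = 0 but N^1 v_2 ≠ 0; then v_{j-1} := N · v_j for j = 2, …, 2.

Pick v_2 = (1, 0, 0, 0, 0)ᵀ.
Then v_1 = N · v_2 = (0, -12, -3, -6, 6)ᵀ.

Sanity check: (A − (2)·I) v_1 = (0, 0, 0, 0, 0)ᵀ = 0. ✓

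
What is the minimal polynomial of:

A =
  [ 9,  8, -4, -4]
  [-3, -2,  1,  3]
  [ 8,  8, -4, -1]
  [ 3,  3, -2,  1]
x^3 - 3*x^2 + 3*x - 1

The characteristic polynomial is χ_A(x) = (x - 1)^4, so the eigenvalues are known. The minimal polynomial is
  m_A(x) = Π_λ (x − λ)^{k_λ}
where k_λ is the size of the *largest* Jordan block for λ (equivalently, the smallest k with (A − λI)^k v = 0 for every generalised eigenvector v of λ).

  λ = 1: largest Jordan block has size 3, contributing (x − 1)^3

So m_A(x) = (x - 1)^3 = x^3 - 3*x^2 + 3*x - 1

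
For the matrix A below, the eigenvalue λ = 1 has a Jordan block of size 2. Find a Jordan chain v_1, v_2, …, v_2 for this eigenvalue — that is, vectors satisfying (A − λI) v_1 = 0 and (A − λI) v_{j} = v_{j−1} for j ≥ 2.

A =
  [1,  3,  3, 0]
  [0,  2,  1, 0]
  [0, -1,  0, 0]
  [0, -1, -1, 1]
A Jordan chain for λ = 1 of length 2:
v_1 = (3, 1, -1, -1)ᵀ
v_2 = (0, 1, 0, 0)ᵀ

Let N = A − (1)·I. We want v_2 with N^2 v_2 = 0 but N^1 v_2 ≠ 0; then v_{j-1} := N · v_j for j = 2, …, 2.

Pick v_2 = (0, 1, 0, 0)ᵀ.
Then v_1 = N · v_2 = (3, 1, -1, -1)ᵀ.

Sanity check: (A − (1)·I) v_1 = (0, 0, 0, 0)ᵀ = 0. ✓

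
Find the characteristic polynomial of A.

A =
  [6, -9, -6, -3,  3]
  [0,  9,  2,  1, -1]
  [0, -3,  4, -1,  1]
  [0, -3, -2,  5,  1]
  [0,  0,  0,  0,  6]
x^5 - 30*x^4 + 360*x^3 - 2160*x^2 + 6480*x - 7776

Expanding det(x·I − A) (e.g. by cofactor expansion or by noting that A is similar to its Jordan form J, which has the same characteristic polynomial as A) gives
  χ_A(x) = x^5 - 30*x^4 + 360*x^3 - 2160*x^2 + 6480*x - 7776
which factors as (x - 6)^5. The eigenvalues (with algebraic multiplicities) are λ = 6 with multiplicity 5.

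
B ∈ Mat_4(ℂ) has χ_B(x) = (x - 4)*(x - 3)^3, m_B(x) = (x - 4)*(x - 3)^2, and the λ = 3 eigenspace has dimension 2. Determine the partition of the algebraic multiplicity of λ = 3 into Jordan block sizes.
Block sizes for λ = 3: [2, 1]

Step 1 — from the characteristic polynomial, algebraic multiplicity of λ = 3 is 3. From dim ker(B − (3)·I) = 2, there are exactly 2 Jordan blocks for λ = 3.
Step 2 — from the minimal polynomial, the factor (x − 3)^2 tells us the largest block for λ = 3 has size 2.
Step 3 — with total size 3, 2 blocks, and largest block 2, the block sizes (in nonincreasing order) are [2, 1].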